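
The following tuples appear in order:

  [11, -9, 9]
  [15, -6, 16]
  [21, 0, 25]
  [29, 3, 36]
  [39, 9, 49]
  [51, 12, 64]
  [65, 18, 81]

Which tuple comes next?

[81, 21, 100]

First entry: 11, 15, 21, 29, 39, 51, 65 → 81 (differences are 4, 6, 8, … (increasing by 2 each time)).
Second entry: alternating steps +3, +6, +3, +6, …; -9, -6, 0, 3, 9, 12, 18 → 21.
Third entry: 9, 16, 25, 36, 49, 64, 81 → 100 (perfect squares: 3², 4², 5², …).
Combining the parts gives [81, 21, 100].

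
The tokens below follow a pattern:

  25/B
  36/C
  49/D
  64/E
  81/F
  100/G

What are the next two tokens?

121/H then 144/I

For the first component, perfect squares: 5², 6², 7², …: 25, 36, 49, 64, 81, 100 → 121 → 144.
Letter — letters move forward 1 place in the alphabet: B, C, D, E, F, G → H → I.
Putting the parts together: 121/H and then 144/I.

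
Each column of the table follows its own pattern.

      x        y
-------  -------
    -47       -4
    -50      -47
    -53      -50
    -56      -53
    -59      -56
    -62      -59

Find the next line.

Column x: -47, -50, -53, -56, -59, -62 → -65 (−3 each step).
For the column y, always the previous value of the column x: -4, -47, -50, -53, -56, -59 → -62.
Putting it together: -65  -62.

-65  -62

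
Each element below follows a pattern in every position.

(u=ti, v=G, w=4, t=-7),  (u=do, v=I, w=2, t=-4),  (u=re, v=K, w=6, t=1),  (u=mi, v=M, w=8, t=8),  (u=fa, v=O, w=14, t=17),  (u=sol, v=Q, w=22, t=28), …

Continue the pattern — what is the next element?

U goes ti, do, re, mi, fa, sol → la (runs through the solfège scale do→ti).
V: letters move forward 2 places in the alphabet, so G, I, K, M, O, Q → S.
W: each term is the sum of the two before it, so 4, 2, 6, 8, 14, 22 → 36.
T: differences are 3, 5, 7, … (increasing by 2 each time), so -7, -4, 1, 8, 17, 28 → 41.
Putting it together: (u=la, v=S, w=36, t=41).

(u=la, v=S, w=36, t=41)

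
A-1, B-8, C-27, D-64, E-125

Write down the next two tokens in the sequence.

For the letter, letters move forward 1 place in the alphabet: A, B, C, D, E → F → G.
Second component — perfect cubes: 1³, 2³, 3³, …: 1, 8, 27, 64, 125 → 216 → 343.
So the next two tokens are F-216 and G-343.

F-216, G-343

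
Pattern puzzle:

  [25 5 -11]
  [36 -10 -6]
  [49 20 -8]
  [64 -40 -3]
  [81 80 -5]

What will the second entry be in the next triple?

-160

Second entry: 5, -10, 20, -40, 80 → -160 (×(-2) each step).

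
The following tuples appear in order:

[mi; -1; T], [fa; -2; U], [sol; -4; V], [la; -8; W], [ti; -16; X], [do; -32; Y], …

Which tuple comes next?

For the note, runs through the solfège scale do→ti: mi, fa, sol, la, ti, do → re.
For the second entry, ×2 each step: -1, -2, -4, -8, -16, -32 → -64.
Letter: letters move forward 1 place in the alphabet, so T, U, V, W, X, Y → Z.
Combining the parts gives [re; -64; Z].

[re; -64; Z]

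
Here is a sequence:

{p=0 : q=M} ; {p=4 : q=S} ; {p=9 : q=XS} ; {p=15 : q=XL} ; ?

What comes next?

{p=22 : q=L}

P goes 0, 4, 9, 15 → 22 (differences are 4, 5, 6, … (increasing by 1 each time)).
Q: runs backward through clothing sizes XS→XL; M, S, XS, XL → L.
So the next term is {p=22 : q=L}.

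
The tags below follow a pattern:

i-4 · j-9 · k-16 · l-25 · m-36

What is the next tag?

n-49

Letter: letters move forward 1 place in the alphabet, so i, j, k, l, m → n.
Second component: perfect squares: 2², 3², 4², …; 4, 9, 16, 25, 36 → 49.
So the next tag is n-49.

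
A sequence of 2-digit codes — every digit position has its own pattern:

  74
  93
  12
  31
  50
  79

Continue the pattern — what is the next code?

First digit goes 7, 9, 1, 3, 5, 7 → 9 (+2 each step, mod 10).
Second digit: −1 each step, mod 10; 4, 3, 2, 1, 0, 9 → 8.
Putting it together: 98.

98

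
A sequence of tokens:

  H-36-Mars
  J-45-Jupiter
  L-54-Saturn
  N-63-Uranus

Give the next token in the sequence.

Letter: H, J, L, N → P (letters move forward 2 places in the alphabet).
Second component: 36, 45, 54, 63 → 72 (+9 each step).
Planet: runs through the planets Mercury→Neptune, so Mars, Jupiter, Saturn, Uranus → Neptune.
So the next token is P-72-Neptune.

P-72-Neptune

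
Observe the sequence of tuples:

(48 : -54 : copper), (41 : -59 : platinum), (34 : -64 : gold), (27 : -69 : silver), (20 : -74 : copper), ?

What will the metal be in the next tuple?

Metal: repeats copper → platinum → gold → silver, so copper, platinum, gold, silver, copper → platinum.

platinum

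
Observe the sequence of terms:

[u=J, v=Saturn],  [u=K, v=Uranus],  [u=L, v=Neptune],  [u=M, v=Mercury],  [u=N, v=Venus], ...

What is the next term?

[u=O, v=Earth]

U: letters move forward 1 place in the alphabet, so J, K, L, M, N → O.
V: runs through the planets Mercury→Neptune; Saturn, Uranus, Neptune, Mercury, Venus → Earth.
Combining the parts gives [u=O, v=Earth].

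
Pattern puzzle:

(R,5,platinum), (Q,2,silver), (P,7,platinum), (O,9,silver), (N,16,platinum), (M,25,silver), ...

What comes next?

(L,41,platinum)

Letter: R, Q, P, O, N, M → L (letters move back 1 place in the alphabet).
Second coordinate: 5, 2, 7, 9, 16, 25 → 41 (each term is the sum of the two before it).
Metal goes platinum, silver, platinum, silver, platinum, silver → platinum (alternates platinum ↔ silver).
Putting it together: (L,41,platinum).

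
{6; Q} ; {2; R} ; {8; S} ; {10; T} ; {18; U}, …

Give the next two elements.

{28; V}, {46; W}

First value — each term is the sum of the two before it: 6, 2, 8, 10, 18 → 28 → 46.
Letter: letters move forward 1 place in the alphabet, so Q, R, S, T, U → V → W.
So the next two elements are {28; V} and {46; W}.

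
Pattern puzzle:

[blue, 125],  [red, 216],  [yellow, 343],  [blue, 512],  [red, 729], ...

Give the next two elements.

Colour: repeats blue → red → yellow, so blue, red, yellow, blue, red → yellow → blue.
Second value — perfect cubes: 5³, 6³, 7³, …: 125, 216, 343, 512, 729 → 1000 → 1331.
So the next two elements are [yellow, 1000] and [blue, 1331].

[yellow, 1000], [blue, 1331]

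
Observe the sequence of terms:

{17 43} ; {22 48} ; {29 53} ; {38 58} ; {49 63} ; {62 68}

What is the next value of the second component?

First component: differences are 5, 7, 9, … (increasing by 2 each time), so 17, 22, 29, 38, 49, 62 → 77.
Second component: 43, 48, 53, 58, 63, 68 → 73 (+5 each step).

73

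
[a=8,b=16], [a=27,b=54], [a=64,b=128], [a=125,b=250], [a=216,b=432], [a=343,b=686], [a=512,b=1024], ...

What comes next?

[a=729,b=1458]

A — perfect cubes: 2³, 3³, 4³, …: 8, 27, 64, 125, 216, 343, 512 → 729.
B: always 2 × the a, so 16, 54, 128, 250, 432, 686, 1024 → 1458.
Putting it together: [a=729,b=1458].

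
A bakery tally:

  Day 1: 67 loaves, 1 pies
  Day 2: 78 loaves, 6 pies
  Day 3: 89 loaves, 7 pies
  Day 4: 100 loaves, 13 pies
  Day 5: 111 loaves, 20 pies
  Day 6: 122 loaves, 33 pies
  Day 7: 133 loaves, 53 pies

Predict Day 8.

Loaves: +11 each step; 67, 78, 89, 100, 111, 122, 133 → 144.
Pies — each term is the sum of the two before it: 1, 6, 7, 13, 20, 33, 53 → 86.
Putting it together: 144 loaves, 86 pies.

144 loaves, 86 pies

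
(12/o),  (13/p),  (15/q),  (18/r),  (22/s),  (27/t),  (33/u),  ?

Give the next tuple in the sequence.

(40/v)

First slot goes 12, 13, 15, 18, 22, 27, 33 → 40 (differences are 1, 2, 3, … (increasing by 1 each time)).
Letter: o, p, q, r, s, t, u → v (letters move forward 1 place in the alphabet).
So the next tuple is (40/v).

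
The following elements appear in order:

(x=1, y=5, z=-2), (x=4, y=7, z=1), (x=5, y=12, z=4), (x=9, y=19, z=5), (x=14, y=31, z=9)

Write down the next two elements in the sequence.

X: 1, 4, 5, 9, 14 → 23 → 37 (each term is the sum of the two before it).
Y — each term is the sum of the two before it: 5, 7, 12, 19, 31 → 50 → 81.
Z: always the previous value of the x, so -2, 1, 4, 5, 9 → 14 → 23.
Putting the parts together: (x=23, y=50, z=14) and then (x=37, y=81, z=23).

(x=23, y=50, z=14), (x=37, y=81, z=23)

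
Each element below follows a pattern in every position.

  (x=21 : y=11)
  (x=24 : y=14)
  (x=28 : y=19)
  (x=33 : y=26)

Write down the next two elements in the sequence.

(x=39 : y=35), (x=46 : y=46)

X: differences are 3, 4, 5, … (increasing by 1 each time); 21, 24, 28, 33 → 39 → 46.
Y — differences are 3, 5, 7, … (increasing by 2 each time): 11, 14, 19, 26 → 35 → 46.
So the next two elements are (x=39 : y=35) and (x=46 : y=46).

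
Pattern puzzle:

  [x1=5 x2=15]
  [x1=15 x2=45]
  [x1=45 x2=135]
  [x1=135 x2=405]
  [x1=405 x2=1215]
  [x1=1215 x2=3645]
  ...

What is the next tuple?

[x1=3645 x2=10935]

X1: 5, 15, 45, 135, 405, 1215 → 3645 (×3 each step).
X2: always 3 × the x1, so 15, 45, 135, 405, 1215, 3645 → 10935.
Combining the parts gives [x1=3645 x2=10935].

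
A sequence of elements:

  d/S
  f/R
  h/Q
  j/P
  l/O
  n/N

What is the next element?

First letter: letters move forward 2 places in the alphabet; d, f, h, j, l, n → p.
Second letter: S, R, Q, P, O, N → M (letters move back 1 place in the alphabet).
Combining the parts gives p/M.

p/M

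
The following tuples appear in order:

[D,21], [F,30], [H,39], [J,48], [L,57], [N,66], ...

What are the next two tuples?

[P,75], [R,84]

Letter: letters move forward 2 places in the alphabet, so D, F, H, J, L, N → P → R.
Second slot goes 21, 30, 39, 48, 57, 66 → 75 → 84 (+9 each step).
So the next two tuples are [P,75] and [R,84].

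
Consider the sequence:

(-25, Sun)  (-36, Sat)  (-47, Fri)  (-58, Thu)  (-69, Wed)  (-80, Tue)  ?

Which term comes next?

(-91, Mon)

First entry: −11 each step; -25, -36, -47, -58, -69, -80 → -91.
Day: runs backward through the weekdays Mon→Sun; Sun, Sat, Fri, Thu, Wed, Tue → Mon.
Combining the parts gives (-91, Mon).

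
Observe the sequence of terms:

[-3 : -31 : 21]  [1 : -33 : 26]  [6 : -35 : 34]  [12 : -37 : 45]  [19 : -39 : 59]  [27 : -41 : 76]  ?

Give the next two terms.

First value: -3, 1, 6, 12, 19, 27 → 36 → 46 (differences are 4, 5, 6, … (increasing by 1 each time)).
For the second value, −2 each step: -31, -33, -35, -37, -39, -41 → -43 → -45.
Third value: differences are 5, 8, 11, … (increasing by 3 each time), so 21, 26, 34, 45, 59, 76 → 96 → 119.
Putting the parts together: [36 : -43 : 96] and then [46 : -45 : 119].

[36 : -43 : 96], [46 : -45 : 119]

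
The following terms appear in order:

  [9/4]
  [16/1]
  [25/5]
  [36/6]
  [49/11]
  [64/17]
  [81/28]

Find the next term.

For the first entry, perfect squares: 3², 4², 5², …: 9, 16, 25, 36, 49, 64, 81 → 100.
Second entry goes 4, 1, 5, 6, 11, 17, 28 → 45 (each term is the sum of the two before it).
Combining the parts gives [100/45].

[100/45]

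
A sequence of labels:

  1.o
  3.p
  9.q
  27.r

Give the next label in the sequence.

81.s

First component: 1, 3, 9, 27 → 81 (×3 each step).
Letter: o, p, q, r → s (letters move forward 1 place in the alphabet).
Combining the parts gives 81.s.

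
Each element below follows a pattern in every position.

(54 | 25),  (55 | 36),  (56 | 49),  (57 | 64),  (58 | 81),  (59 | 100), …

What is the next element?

(60 | 121)

For the first component, +1 each step: 54, 55, 56, 57, 58, 59 → 60.
Second component — perfect squares: 5², 6², 7², …: 25, 36, 49, 64, 81, 100 → 121.
So the next element is (60 | 121).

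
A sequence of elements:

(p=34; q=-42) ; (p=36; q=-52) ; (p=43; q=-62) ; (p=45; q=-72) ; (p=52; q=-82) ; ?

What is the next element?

P: alternating steps +2, +7, +2, +7, …, so 34, 36, 43, 45, 52 → 54.
For the q, −10 each step: -42, -52, -62, -72, -82 → -92.
Putting it together: (p=54; q=-92).

(p=54; q=-92)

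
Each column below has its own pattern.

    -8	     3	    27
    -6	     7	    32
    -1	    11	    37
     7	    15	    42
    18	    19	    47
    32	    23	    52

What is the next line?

49  27  57

First component — differences are 2, 5, 8, … (increasing by 3 each time): -8, -6, -1, 7, 18, 32 → 49.
Second component: 3, 7, 11, 15, 19, 23 → 27 (+4 each step).
Third component — +5 each step: 27, 32, 37, 42, 47, 52 → 57.
Combining the parts gives 49  27  57.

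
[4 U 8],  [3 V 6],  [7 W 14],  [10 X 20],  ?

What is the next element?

[17 Y 34]

First value: each term is the sum of the two before it, so 4, 3, 7, 10 → 17.
Letter — letters move forward 1 place in the alphabet: U, V, W, X → Y.
For the third value, always 2 × the first value: 8, 6, 14, 20 → 34.
Combining the parts gives [17 Y 34].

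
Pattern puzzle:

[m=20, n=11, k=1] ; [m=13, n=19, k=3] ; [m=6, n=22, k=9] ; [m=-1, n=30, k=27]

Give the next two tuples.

[m=-8, n=33, k=81], [m=-15, n=41, k=243]

M — −7 each step: 20, 13, 6, -1 → -8 → -15.
N — alternating steps +8, +3, +8, +3, …: 11, 19, 22, 30 → 33 → 41.
For the k, ×3 each step: 1, 3, 9, 27 → 81 → 243.
So the next two tuples are [m=-8, n=33, k=81] and [m=-15, n=41, k=243].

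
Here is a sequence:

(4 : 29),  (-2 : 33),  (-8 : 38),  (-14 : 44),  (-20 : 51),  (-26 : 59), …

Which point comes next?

(-32 : 68)

For the first slot, −6 each step: 4, -2, -8, -14, -20, -26 → -32.
Second slot: differences are 4, 5, 6, … (increasing by 1 each time), so 29, 33, 38, 44, 51, 59 → 68.
Combining the parts gives (-32 : 68).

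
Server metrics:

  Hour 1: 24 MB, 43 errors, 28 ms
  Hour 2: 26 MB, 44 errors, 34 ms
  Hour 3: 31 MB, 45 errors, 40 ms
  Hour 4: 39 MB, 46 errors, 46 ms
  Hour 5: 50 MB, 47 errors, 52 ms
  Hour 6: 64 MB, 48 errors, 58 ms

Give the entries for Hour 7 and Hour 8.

MB: 24, 26, 31, 39, 50, 64 → 81 → 101 (differences are 2, 5, 8, … (increasing by 3 each time)).
Errors: +1 each step; 43, 44, 45, 46, 47, 48 → 49 → 50.
Ms — +6 each step: 28, 34, 40, 46, 52, 58 → 64 → 70.
Putting the parts together: 81 MB, 49 errors, 64 ms and then 101 MB, 50 errors, 70 ms.

81 MB, 49 errors, 64 ms; 101 MB, 50 errors, 70 ms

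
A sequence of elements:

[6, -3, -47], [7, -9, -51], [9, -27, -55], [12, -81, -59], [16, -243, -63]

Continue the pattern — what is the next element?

First component: 6, 7, 9, 12, 16 → 21 (differences are 1, 2, 3, … (increasing by 1 each time)).
For the second component, ×3 each step: -3, -9, -27, -81, -243 → -729.
Third component — −4 each step: -47, -51, -55, -59, -63 → -67.
Combining the parts gives [21, -729, -67].

[21, -729, -67]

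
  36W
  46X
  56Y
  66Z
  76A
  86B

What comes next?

96C

First component goes 36, 46, 56, 66, 76, 86 → 96 (+10 each step).
Letter: letters move forward 1 place in the alphabet, wrapping Z→A; W, X, Y, Z, A, B → C.
Putting it together: 96C.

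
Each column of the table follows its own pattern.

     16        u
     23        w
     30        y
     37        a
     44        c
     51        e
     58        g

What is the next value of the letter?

i

For the first component, +7 each step: 16, 23, 30, 37, 44, 51, 58 → 65.
Letter goes u, w, y, a, c, e, g → i (letters move forward 2 places in the alphabet, wrapping Z→A).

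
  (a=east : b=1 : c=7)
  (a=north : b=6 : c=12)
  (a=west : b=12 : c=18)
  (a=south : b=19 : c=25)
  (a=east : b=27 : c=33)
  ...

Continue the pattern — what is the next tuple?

(a=north : b=36 : c=42)

A goes east, north, west, south, east → north (repeats east → north → west → south).
B: differences are 5, 6, 7, … (increasing by 1 each time); 1, 6, 12, 19, 27 → 36.
For the c, always 6 more than the b: 7, 12, 18, 25, 33 → 42.
So the next tuple is (a=north : b=36 : c=42).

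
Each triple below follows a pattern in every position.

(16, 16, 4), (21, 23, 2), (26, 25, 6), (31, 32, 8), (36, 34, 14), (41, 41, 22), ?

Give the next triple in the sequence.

First part: 16, 21, 26, 31, 36, 41 → 46 (+5 each step).
For the second part, alternating steps +7, +2, +7, +2, …: 16, 23, 25, 32, 34, 41 → 43.
Third part: each term is the sum of the two before it, so 4, 2, 6, 8, 14, 22 → 36.
Combining the parts gives (46, 43, 36).

(46, 43, 36)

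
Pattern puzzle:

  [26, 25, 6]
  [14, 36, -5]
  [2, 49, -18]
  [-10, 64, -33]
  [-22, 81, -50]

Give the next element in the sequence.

First component: −12 each step, so 26, 14, 2, -10, -22 → -34.
Second component: perfect squares: 5², 6², 7², …, so 25, 36, 49, 64, 81 → 100.
Third component: together with the second component always sums to 31; 6, -5, -18, -33, -50 → -69.
Putting it together: [-34, 100, -69].

[-34, 100, -69]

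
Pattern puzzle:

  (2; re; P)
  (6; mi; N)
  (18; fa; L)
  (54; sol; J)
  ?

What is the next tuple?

(162; la; H)

First entry: ×3 each step, so 2, 6, 18, 54 → 162.
Note: runs through the solfège scale do→ti, so re, mi, fa, sol → la.
For the letter, letters move back 2 places in the alphabet: P, N, L, J → H.
Combining the parts gives (162; la; H).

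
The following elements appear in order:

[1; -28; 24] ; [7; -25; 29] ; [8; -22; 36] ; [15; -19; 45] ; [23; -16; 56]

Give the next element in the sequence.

First coordinate — each term is the sum of the two before it: 1, 7, 8, 15, 23 → 38.
Second coordinate: +3 each step; -28, -25, -22, -19, -16 → -13.
Third coordinate: differences are 5, 7, 9, … (increasing by 2 each time); 24, 29, 36, 45, 56 → 69.
Combining the parts gives [38; -13; 69].

[38; -13; 69]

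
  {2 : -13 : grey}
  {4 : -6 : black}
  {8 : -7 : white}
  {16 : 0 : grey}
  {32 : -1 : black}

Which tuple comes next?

First slot goes 2, 4, 8, 16, 32 → 64 (×2 each step).
Second slot goes -13, -6, -7, 0, -1 → 6 (alternating steps +7, −1, +7, −1, …).
Shade goes grey, black, white, grey, black → white (repeats grey → black → white).
Putting it together: {64 : 6 : white}.

{64 : 6 : white}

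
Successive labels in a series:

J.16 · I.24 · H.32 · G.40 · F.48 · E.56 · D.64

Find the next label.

C.72

Letter goes J, I, H, G, F, E, D → C (letters move back 1 place in the alphabet).
Second component goes 16, 24, 32, 40, 48, 56, 64 → 72 (+8 each step).
Putting it together: C.72.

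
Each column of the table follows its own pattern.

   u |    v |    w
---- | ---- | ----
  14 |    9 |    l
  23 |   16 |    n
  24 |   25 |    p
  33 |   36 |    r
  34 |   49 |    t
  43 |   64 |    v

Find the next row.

Column u: alternating steps +9, +1, +9, +1, …; 14, 23, 24, 33, 34, 43 → 44.
For the column v, perfect squares: 3², 4², 5², …: 9, 16, 25, 36, 49, 64 → 81.
Column w goes l, n, p, r, t, v → x (letters move forward 2 places in the alphabet).
Combining the parts gives 44  81  x.

44  81  x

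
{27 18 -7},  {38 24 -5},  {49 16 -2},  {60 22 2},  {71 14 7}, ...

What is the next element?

For the first component, +11 each step: 27, 38, 49, 60, 71 → 82.
Second component: alternating steps +6, −8, +6, −8, …, so 18, 24, 16, 22, 14 → 20.
For the third component, differences are 2, 3, 4, … (increasing by 1 each time): -7, -5, -2, 2, 7 → 13.
So the next element is {82 20 13}.

{82 20 13}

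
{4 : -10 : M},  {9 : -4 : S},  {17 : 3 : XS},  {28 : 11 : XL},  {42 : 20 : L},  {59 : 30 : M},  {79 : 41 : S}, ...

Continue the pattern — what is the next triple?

{102 : 53 : XS}

First slot: differences are 5, 8, 11, … (increasing by 3 each time), so 4, 9, 17, 28, 42, 59, 79 → 102.
Second slot: differences are 6, 7, 8, … (increasing by 1 each time), so -10, -4, 3, 11, 20, 30, 41 → 53.
Size: repeats M → S → XS → XL → L; M, S, XS, XL, L, M, S → XS.
Combining the parts gives {102 : 53 : XS}.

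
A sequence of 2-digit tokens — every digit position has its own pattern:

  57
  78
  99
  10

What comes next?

First digit goes 5, 7, 9, 1 → 3 (+2 each step, mod 10).
For the second digit, +1 each step, mod 10: 7, 8, 9, 0 → 1.
Combining the parts gives 31.

31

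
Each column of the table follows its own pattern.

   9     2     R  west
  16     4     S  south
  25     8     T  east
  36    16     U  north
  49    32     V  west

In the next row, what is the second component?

64

Second component: 2, 4, 8, 16, 32 → 64 (×2 each step).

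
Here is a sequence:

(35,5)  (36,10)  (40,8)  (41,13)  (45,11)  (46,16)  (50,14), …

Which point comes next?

First value: 35, 36, 40, 41, 45, 46, 50 → 51 (alternating steps +1, +4, +1, +4, …).
Second value goes 5, 10, 8, 13, 11, 16, 14 → 19 (alternating steps +5, −2, +5, −2, …).
So the next point is (51,19).

(51,19)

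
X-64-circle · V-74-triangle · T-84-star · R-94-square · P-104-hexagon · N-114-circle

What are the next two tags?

L-124-triangle, J-134-star

Letter: letters move back 2 places in the alphabet; X, V, T, R, P, N → L → J.
For the second component, +10 each step: 64, 74, 84, 94, 104, 114 → 124 → 134.
Shape goes circle, triangle, star, square, hexagon, circle → triangle → star (repeats circle → triangle → star → square → hexagon).
So the next two tags are L-124-triangle and J-134-star.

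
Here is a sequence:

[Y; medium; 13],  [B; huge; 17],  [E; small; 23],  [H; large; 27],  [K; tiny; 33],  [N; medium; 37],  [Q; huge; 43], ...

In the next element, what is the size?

small

Letter: Y, B, E, H, K, N, Q → T (letters move forward 3 places in the alphabet, wrapping Z→A).
Size — repeats medium → huge → small → large → tiny: medium, huge, small, large, tiny, medium, huge → small.
Third component goes 13, 17, 23, 27, 33, 37, 43 → 47 (alternating steps +4, +6, +4, +6, …).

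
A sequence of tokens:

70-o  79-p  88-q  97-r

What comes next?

106-s

For the first component, +9 each step: 70, 79, 88, 97 → 106.
Letter: letters move forward 1 place in the alphabet; o, p, q, r → s.
So the next token is 106-s.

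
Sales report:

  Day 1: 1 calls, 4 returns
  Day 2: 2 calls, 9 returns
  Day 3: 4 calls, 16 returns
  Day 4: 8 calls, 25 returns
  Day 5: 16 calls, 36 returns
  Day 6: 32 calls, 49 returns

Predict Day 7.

64 calls, 64 returns

Calls: 1, 2, 4, 8, 16, 32 → 64 (×2 each step).
Returns — differences are 5, 7, 9, … (increasing by 2 each time): 4, 9, 16, 25, 36, 49 → 64.
So the next record is 64 calls, 64 returns.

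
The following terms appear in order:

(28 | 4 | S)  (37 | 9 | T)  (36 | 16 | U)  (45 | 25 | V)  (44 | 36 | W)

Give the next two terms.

(53 | 49 | X), (52 | 64 | Y)

First part: alternating steps +9, −1, +9, −1, …, so 28, 37, 36, 45, 44 → 53 → 52.
Second part: perfect squares: 2², 3², 4², …, so 4, 9, 16, 25, 36 → 49 → 64.
Letter: letters move forward 1 place in the alphabet, so S, T, U, V, W → X → Y.
Putting the parts together: (53 | 49 | X) and then (52 | 64 | Y).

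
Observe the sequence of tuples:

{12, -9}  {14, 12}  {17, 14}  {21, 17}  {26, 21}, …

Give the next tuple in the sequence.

First value — differences are 2, 3, 4, … (increasing by 1 each time): 12, 14, 17, 21, 26 → 32.
Second value goes -9, 12, 14, 17, 21 → 26 (always the previous value of the first value).
So the next tuple is {32, 26}.

{32, 26}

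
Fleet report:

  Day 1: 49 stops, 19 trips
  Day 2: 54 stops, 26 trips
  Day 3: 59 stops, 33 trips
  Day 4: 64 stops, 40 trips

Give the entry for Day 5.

Stops: +5 each step; 49, 54, 59, 64 → 69.
Trips goes 19, 26, 33, 40 → 47 (+7 each step).
Combining the parts gives 69 stops, 47 trips.

69 stops, 47 trips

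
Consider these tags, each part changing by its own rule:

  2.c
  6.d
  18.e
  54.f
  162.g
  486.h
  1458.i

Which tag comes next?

First component: ×3 each step; 2, 6, 18, 54, 162, 486, 1458 → 4374.
Letter: letters move forward 1 place in the alphabet, so c, d, e, f, g, h, i → j.
Putting it together: 4374.j.

4374.j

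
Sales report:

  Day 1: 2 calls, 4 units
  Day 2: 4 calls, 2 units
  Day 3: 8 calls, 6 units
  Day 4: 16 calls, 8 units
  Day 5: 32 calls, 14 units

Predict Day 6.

For the calls, ×2 each step: 2, 4, 8, 16, 32 → 64.
Units — each term is the sum of the two before it: 4, 2, 6, 8, 14 → 22.
Combining the parts gives 64 calls, 22 units.

64 calls, 22 units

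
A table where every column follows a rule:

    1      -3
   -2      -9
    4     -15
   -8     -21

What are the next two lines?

First component — ×(-2) each step: 1, -2, 4, -8 → 16 → -32.
For the second component, −6 each step: -3, -9, -15, -21 → -27 → -33.
Putting the parts together: 16  -27 and then -32  -33.

16  -27; -32  -33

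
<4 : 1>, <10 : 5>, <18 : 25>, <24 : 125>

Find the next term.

<32 : 625>

First component: alternating steps +6, +8, +6, +8, …, so 4, 10, 18, 24 → 32.
Second component — ×5 each step: 1, 5, 25, 125 → 625.
Putting it together: <32 : 625>.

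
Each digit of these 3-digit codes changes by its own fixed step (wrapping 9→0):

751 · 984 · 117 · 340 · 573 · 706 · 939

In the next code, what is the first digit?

1

For the first digit, +2 each step, mod 10: 7, 9, 1, 3, 5, 7, 9 → 1.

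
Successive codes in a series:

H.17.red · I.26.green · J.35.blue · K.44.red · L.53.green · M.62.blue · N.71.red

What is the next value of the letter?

O

Letter goes H, I, J, K, L, M, N → O (letters move forward 1 place in the alphabet).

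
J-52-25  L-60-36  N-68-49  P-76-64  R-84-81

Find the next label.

For the letter, letters move forward 2 places in the alphabet: J, L, N, P, R → T.
Second component — +8 each step: 52, 60, 68, 76, 84 → 92.
Third component: 25, 36, 49, 64, 81 → 100 (perfect squares: 5², 6², 7², …).
Putting it together: T-92-100.

T-92-100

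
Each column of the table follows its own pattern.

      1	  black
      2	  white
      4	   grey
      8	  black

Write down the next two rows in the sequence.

16  white; 32  grey

First component goes 1, 2, 4, 8 → 16 → 32 (×2 each step).
For the shade, repeats black → white → grey: black, white, grey, black → white → grey.
So the next two rows are 16  white and 32  grey.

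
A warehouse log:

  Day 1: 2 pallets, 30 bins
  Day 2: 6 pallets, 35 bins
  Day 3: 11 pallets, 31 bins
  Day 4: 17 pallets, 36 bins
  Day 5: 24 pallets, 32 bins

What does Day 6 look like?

32 pallets, 37 bins

For the pallets, differences are 4, 5, 6, … (increasing by 1 each time): 2, 6, 11, 17, 24 → 32.
Bins: alternating steps +5, −4, +5, −4, …; 30, 35, 31, 36, 32 → 37.
Putting it together: 32 pallets, 37 bins.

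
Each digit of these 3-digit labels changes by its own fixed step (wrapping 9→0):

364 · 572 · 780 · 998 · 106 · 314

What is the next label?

First digit: 3, 5, 7, 9, 1, 3 → 5 (+2 each step, mod 10).
Second digit: +1 each step, mod 10, so 6, 7, 8, 9, 0, 1 → 2.
Third digit goes 4, 2, 0, 8, 6, 4 → 2 (−2 each step, mod 10).
Combining the parts gives 522.

522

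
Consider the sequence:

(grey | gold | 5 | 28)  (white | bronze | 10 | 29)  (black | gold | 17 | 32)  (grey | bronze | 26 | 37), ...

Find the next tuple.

Shade: repeats grey → white → black, so grey, white, black, grey → white.
Rank: gold, bronze, gold, bronze → gold (alternates gold ↔ bronze).
Third value: differences are 5, 7, 9, … (increasing by 2 each time); 5, 10, 17, 26 → 37.
Fourth value: 28, 29, 32, 37 → 44 (differences are 1, 3, 5, … (increasing by 2 each time)).
Putting it together: (white | gold | 37 | 44).

(white | gold | 37 | 44)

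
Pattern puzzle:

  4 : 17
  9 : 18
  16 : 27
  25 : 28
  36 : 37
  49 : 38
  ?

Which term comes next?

First part — perfect squares: 2², 3², 4², …: 4, 9, 16, 25, 36, 49 → 64.
For the second part, alternating steps +1, +9, +1, +9, …: 17, 18, 27, 28, 37, 38 → 47.
Putting it together: 64 : 47.

64 : 47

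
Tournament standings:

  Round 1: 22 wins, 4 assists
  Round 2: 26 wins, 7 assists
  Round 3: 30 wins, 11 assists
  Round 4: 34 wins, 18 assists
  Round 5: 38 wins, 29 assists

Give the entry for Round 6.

42 wins, 47 assists

Wins: +4 each step, so 22, 26, 30, 34, 38 → 42.
Assists: each term is the sum of the two before it, so 4, 7, 11, 18, 29 → 47.
Putting it together: 42 wins, 47 assists.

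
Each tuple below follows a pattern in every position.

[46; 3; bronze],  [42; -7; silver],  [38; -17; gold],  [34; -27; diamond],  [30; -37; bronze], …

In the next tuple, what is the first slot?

First slot: −4 each step; 46, 42, 38, 34, 30 → 26.

26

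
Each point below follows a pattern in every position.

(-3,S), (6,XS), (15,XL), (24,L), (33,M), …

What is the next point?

(42,S)

First entry — +9 each step: -3, 6, 15, 24, 33 → 42.
For the size, runs backward through clothing sizes XS→XL: S, XS, XL, L, M → S.
Putting it together: (42,S).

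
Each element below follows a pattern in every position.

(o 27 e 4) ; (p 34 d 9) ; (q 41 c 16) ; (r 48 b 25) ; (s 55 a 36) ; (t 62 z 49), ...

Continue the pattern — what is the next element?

(u 69 y 64)

First letter: letters move forward 1 place in the alphabet; o, p, q, r, s, t → u.
For the second entry, +7 each step: 27, 34, 41, 48, 55, 62 → 69.
For the second letter, letters move back 1 place in the alphabet, wrapping A→Z: e, d, c, b, a, z → y.
Fourth entry: 4, 9, 16, 25, 36, 49 → 64 (differences are 5, 7, 9, … (increasing by 2 each time)).
Combining the parts gives (u 69 y 64).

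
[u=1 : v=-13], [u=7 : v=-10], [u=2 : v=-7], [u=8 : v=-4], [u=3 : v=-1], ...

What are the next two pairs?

[u=9 : v=2], [u=4 : v=5]

U: 1, 7, 2, 8, 3 → 9 → 4 (alternating steps +6, −5, +6, −5, …).
V goes -13, -10, -7, -4, -1 → 2 → 5 (+3 each step).
Putting the parts together: [u=9 : v=2] and then [u=4 : v=5].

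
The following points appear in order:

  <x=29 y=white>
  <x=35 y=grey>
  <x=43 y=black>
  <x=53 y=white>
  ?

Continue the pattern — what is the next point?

<x=65 y=grey>

X: 29, 35, 43, 53 → 65 (differences are 6, 8, 10, … (increasing by 2 each time)).
Y — repeats white → grey → black: white, grey, black, white → grey.
Combining the parts gives <x=65 y=grey>.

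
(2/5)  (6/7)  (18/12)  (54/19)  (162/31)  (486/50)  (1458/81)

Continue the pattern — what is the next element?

(4374/131)

First component goes 2, 6, 18, 54, 162, 486, 1458 → 4374 (×3 each step).
Second component: each term is the sum of the two before it, so 5, 7, 12, 19, 31, 50, 81 → 131.
So the next element is (4374/131).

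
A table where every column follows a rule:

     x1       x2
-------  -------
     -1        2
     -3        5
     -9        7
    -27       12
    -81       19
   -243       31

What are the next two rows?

Column x1 — ×3 each step: -1, -3, -9, -27, -81, -243 → -729 → -2187.
Column x2: 2, 5, 7, 12, 19, 31 → 50 → 81 (each term is the sum of the two before it).
Putting the parts together: -729  50 and then -2187  81.

-729  50; -2187  81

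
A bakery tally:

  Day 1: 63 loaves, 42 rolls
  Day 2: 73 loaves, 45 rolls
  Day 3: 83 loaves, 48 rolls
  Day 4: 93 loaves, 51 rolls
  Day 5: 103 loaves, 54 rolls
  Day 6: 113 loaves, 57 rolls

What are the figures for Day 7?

Loaves goes 63, 73, 83, 93, 103, 113 → 123 (+10 each step).
Rolls: +3 each step; 42, 45, 48, 51, 54, 57 → 60.
So the next record is 123 loaves, 60 rolls.

123 loaves, 60 rolls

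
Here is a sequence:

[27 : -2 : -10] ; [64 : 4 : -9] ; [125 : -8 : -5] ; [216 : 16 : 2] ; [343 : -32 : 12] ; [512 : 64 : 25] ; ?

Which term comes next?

[729 : -128 : 41]

First coordinate: perfect cubes: 3³, 4³, 5³, …, so 27, 64, 125, 216, 343, 512 → 729.
Second coordinate: -2, 4, -8, 16, -32, 64 → -128 (×(-2) each step).
Third coordinate: differences are 1, 4, 7, … (increasing by 3 each time); -10, -9, -5, 2, 12, 25 → 41.
So the next term is [729 : -128 : 41].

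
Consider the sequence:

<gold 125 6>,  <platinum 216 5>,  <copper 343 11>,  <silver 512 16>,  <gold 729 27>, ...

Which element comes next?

For the metal, repeats gold → platinum → copper → silver: gold, platinum, copper, silver, gold → platinum.
Second coordinate goes 125, 216, 343, 512, 729 → 1000 (perfect cubes: 5³, 6³, 7³, …).
Third coordinate: each term is the sum of the two before it; 6, 5, 11, 16, 27 → 43.
Putting it together: <platinum 1000 43>.

<platinum 1000 43>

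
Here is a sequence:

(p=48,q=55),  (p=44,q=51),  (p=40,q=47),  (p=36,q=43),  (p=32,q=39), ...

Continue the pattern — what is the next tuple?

For the p, −4 each step: 48, 44, 40, 36, 32 → 28.
Q goes 55, 51, 47, 43, 39 → 35 (always 7 more than the p).
Combining the parts gives (p=28,q=35).

(p=28,q=35)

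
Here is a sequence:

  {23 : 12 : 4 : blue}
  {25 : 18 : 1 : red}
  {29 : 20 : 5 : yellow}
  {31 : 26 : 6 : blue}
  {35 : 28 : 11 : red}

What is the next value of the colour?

Colour: repeats blue → red → yellow; blue, red, yellow, blue, red → yellow.

yellow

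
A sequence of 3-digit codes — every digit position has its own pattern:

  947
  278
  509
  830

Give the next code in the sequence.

161

First digit goes 9, 2, 5, 8 → 1 (+3 each step, mod 10).
For the second digit, +3 each step, mod 10: 4, 7, 0, 3 → 6.
Third digit — +1 each step, mod 10: 7, 8, 9, 0 → 1.
Putting it together: 161.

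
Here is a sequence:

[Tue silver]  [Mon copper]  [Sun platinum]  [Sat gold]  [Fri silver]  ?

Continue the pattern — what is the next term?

[Thu copper]

Day: Tue, Mon, Sun, Sat, Fri → Thu (runs backward through the weekdays Mon→Sun).
Metal goes silver, copper, platinum, gold, silver → copper (repeats silver → copper → platinum → gold).
Putting it together: [Thu copper].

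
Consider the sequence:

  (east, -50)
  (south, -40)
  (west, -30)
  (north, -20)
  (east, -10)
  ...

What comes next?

(south, 0)

Direction goes east, south, west, north, east → south (repeats east → south → west → north).
For the second coordinate, +10 each step: -50, -40, -30, -20, -10 → 0.
Combining the parts gives (south, 0).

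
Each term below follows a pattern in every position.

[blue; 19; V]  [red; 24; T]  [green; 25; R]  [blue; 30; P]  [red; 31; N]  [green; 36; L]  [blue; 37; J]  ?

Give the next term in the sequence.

[red; 42; H]

Colour — repeats blue → red → green: blue, red, green, blue, red, green, blue → red.
Second value goes 19, 24, 25, 30, 31, 36, 37 → 42 (alternating steps +5, +1, +5, +1, …).
Letter: V, T, R, P, N, L, J → H (letters move back 2 places in the alphabet).
Putting it together: [red; 42; H].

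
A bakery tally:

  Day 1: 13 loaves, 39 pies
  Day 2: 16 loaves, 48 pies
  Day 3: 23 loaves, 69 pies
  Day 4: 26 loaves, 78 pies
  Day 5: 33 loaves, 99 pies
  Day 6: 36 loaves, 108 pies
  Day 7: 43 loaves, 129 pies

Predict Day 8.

Loaves: alternating steps +3, +7, +3, +7, …; 13, 16, 23, 26, 33, 36, 43 → 46.
Pies — always 3 × the loaves: 39, 48, 69, 78, 99, 108, 129 → 138.
Putting it together: 46 loaves, 138 pies.

46 loaves, 138 pies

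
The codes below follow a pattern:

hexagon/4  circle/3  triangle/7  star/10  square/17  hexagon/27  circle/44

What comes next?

Shape goes hexagon, circle, triangle, star, square, hexagon, circle → triangle (repeats hexagon → circle → triangle → star → square).
Second component: 4, 3, 7, 10, 17, 27, 44 → 71 (each term is the sum of the two before it).
Putting it together: triangle/71.

triangle/71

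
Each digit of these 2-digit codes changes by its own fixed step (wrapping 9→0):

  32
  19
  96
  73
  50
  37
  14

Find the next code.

91

First digit — −2 each step, mod 10: 3, 1, 9, 7, 5, 3, 1 → 9.
Second digit — −3 each step, mod 10: 2, 9, 6, 3, 0, 7, 4 → 1.
Combining the parts gives 91.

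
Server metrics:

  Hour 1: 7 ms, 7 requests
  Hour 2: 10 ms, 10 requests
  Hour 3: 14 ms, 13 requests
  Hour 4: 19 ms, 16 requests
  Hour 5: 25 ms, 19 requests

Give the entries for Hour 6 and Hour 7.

Ms — differences are 3, 4, 5, … (increasing by 1 each time): 7, 10, 14, 19, 25 → 32 → 40.
Requests goes 7, 10, 13, 16, 19 → 22 → 25 (+3 each step).
Putting the parts together: 32 ms, 22 requests and then 40 ms, 25 requests.

32 ms, 22 requests; 40 ms, 25 requests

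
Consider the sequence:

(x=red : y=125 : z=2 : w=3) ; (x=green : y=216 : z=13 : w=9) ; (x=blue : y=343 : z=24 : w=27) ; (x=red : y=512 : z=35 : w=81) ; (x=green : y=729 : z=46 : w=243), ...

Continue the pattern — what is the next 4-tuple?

(x=blue : y=1000 : z=57 : w=729)

X — repeats red → green → blue: red, green, blue, red, green → blue.
For the y, perfect cubes: 5³, 6³, 7³, …: 125, 216, 343, 512, 729 → 1000.
Z goes 2, 13, 24, 35, 46 → 57 (+11 each step).
For the w, ×3 each step: 3, 9, 27, 81, 243 → 729.
Putting it together: (x=blue : y=1000 : z=57 : w=729).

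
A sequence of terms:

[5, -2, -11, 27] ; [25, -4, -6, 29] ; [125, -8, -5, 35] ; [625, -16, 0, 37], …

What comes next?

[3125, -32, 1, 43]

First part goes 5, 25, 125, 625 → 3125 (×5 each step).
Second part: -2, -4, -8, -16 → -32 (×2 each step).
Third part goes -11, -6, -5, 0 → 1 (alternating steps +5, +1, +5, +1, …).
Fourth part: 27, 29, 35, 37 → 43 (alternating steps +2, +6, +2, +6, …).
Putting it together: [3125, -32, 1, 43].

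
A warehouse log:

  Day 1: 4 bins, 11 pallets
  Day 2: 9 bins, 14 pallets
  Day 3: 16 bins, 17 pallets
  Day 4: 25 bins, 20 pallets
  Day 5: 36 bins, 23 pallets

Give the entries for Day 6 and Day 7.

For the bins, perfect squares: 2², 3², 4², …: 4, 9, 16, 25, 36 → 49 → 64.
Pallets: +3 each step, so 11, 14, 17, 20, 23 → 26 → 29.
Putting the parts together: 49 bins, 26 pallets and then 64 bins, 29 pallets.

49 bins, 26 pallets; 64 bins, 29 pallets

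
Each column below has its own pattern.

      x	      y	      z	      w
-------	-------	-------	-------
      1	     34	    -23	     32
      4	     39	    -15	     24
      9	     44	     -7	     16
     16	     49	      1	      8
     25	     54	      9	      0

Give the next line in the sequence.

Column x: perfect squares: 1², 2², 3², …, so 1, 4, 9, 16, 25 → 36.
Column y goes 34, 39, 44, 49, 54 → 59 (+5 each step).
Column z: +8 each step, so -23, -15, -7, 1, 9 → 17.
Column w: together with the column z always sums to 9; 32, 24, 16, 8, 0 → -8.
Combining the parts gives 36  59  17  -8.

36  59  17  -8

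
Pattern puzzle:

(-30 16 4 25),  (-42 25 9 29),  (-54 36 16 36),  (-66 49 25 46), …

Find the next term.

(-78 64 36 59)

First value goes -30, -42, -54, -66 → -78 (−12 each step).
For the second value, perfect squares: 4², 5², 6², …: 16, 25, 36, 49 → 64.
Third value: perfect squares: 2², 3², 4², …, so 4, 9, 16, 25 → 36.
Fourth value: differences are 4, 7, 10, … (increasing by 3 each time), so 25, 29, 36, 46 → 59.
Putting it together: (-78 64 36 59).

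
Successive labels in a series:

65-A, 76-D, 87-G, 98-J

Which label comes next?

109-M

First component: 65, 76, 87, 98 → 109 (+11 each step).
Letter: A, D, G, J → M (letters move forward 3 places in the alphabet).
Putting it together: 109-M.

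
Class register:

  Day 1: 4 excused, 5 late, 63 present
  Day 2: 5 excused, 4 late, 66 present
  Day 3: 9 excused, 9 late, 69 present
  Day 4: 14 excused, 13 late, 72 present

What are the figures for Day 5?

23 excused, 22 late, 75 present

Excused: each term is the sum of the two before it, so 4, 5, 9, 14 → 23.
Late goes 5, 4, 9, 13 → 22 (each term is the sum of the two before it).
Present: 63, 66, 69, 72 → 75 (+3 each step).
So the next row is 23 excused, 22 late, 75 present.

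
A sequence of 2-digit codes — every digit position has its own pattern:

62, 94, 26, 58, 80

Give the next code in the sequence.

12

First digit: +3 each step, mod 10; 6, 9, 2, 5, 8 → 1.
For the second digit, +2 each step, mod 10: 2, 4, 6, 8, 0 → 2.
Putting it together: 12.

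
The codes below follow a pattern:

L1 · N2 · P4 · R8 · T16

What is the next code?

V32

Letter: letters move forward 2 places in the alphabet, so L, N, P, R, T → V.
Second component: ×2 each step; 1, 2, 4, 8, 16 → 32.
So the next code is V32.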